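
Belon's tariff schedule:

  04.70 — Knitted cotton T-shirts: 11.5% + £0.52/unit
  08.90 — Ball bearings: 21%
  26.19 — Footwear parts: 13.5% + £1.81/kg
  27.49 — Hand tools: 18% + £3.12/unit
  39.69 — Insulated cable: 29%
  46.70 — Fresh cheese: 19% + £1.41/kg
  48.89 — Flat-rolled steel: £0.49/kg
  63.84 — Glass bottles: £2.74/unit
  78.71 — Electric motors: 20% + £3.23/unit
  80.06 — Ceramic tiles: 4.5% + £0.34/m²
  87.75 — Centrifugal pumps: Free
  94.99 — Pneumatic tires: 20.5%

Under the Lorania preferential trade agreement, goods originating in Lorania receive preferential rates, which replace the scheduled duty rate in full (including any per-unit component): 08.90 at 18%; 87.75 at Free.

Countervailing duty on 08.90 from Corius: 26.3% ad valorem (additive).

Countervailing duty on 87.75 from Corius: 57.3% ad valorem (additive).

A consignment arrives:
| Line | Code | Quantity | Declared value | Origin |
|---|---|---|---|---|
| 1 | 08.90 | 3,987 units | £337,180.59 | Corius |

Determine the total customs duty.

Line 1 (08.90, Corius, 3,987 units, £337,180.59):
Base rate for 08.90 is 21%.
08.90 has an FTA preferential rate, but origin Corius is not Lorania; base rate stands.
Additional duty on 08.90 from Corius: +26.3%. Applied ad valorem rate: 21% + 26.3% = 47.3%.
Duty = £337,180.59 × 47.3% = £159,486.42.

£159,486.42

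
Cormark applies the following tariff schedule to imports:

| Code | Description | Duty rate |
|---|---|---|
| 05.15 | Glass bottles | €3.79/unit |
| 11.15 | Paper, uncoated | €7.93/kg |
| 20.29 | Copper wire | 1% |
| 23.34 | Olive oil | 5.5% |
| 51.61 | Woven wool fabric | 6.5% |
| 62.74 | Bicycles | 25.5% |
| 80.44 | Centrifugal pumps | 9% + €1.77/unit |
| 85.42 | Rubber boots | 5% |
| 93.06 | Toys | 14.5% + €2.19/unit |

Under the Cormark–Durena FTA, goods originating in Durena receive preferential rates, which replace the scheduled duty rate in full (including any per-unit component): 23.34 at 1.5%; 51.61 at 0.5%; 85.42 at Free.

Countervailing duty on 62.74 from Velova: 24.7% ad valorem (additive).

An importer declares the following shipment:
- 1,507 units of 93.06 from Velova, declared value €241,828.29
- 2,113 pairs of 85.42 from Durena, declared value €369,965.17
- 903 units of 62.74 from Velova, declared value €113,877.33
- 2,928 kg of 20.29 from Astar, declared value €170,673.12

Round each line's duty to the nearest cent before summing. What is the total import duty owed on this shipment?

Line 1 (93.06, Velova, 1,507 units, €241,828.29):
Base rate for 93.06 is 14.5% + €2.19/unit.
Duty = €241,828.29 × 14.5% + 1,507 × €2.19 = €38,365.43.
Line 2 (85.42, Durena, 2,113 pairs, €369,965.17):
Base rate for 85.42 is 5%.
Origin Durena qualifies under the Cormark–Durena agreement and 85.42 is covered: preferential rate Free applies instead.
Duty = €369,965.17 × 0% = €0.00.
Line 3 (62.74, Velova, 903 units, €113,877.33):
Base rate for 62.74 is 25.5%.
Additional duty on 62.74 from Velova: +24.7%. Applied ad valorem rate: 25.5% + 24.7% = 50.2%.
Duty = €113,877.33 × 50.2% = €57,166.42.
Line 4 (20.29, Astar, 2,928 kg, €170,673.12):
Base rate for 20.29 is 1%.
Duty = €170,673.12 × 1% = €1,706.73.
Total = €38,365.43 + €0.00 + €57,166.42 + €1,706.73 = €97,238.58.

€97,238.58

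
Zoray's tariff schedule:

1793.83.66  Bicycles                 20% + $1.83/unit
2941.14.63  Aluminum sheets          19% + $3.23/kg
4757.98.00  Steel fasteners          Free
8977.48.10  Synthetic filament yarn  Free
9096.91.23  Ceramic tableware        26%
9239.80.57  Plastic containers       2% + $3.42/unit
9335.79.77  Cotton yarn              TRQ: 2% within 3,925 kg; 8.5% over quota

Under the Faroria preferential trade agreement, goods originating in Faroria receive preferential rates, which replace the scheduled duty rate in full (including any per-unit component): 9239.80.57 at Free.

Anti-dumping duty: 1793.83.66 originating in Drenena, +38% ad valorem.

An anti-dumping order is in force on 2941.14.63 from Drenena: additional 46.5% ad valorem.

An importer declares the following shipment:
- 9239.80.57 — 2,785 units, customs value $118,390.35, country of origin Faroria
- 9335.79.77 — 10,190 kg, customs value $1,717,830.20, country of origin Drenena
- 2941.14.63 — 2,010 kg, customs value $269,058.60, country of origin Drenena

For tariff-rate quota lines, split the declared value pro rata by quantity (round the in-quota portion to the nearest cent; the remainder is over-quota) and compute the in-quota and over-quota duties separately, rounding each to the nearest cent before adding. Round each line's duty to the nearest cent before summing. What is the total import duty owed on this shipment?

$285,732.27

Line 1 (9239.80.57, Faroria, 2,785 units, $118,390.35):
Base rate for 9239.80.57 is 2% + $3.42/unit.
Origin Faroria qualifies under the Zoray–Faroria agreement and 9239.80.57 is covered: preferential rate Free applies instead.
Duty = $118,390.35 × 0% = $0.00.
Line 2 (9335.79.77, Drenena, 10,190 kg, $1,717,830.20):
Code 9335.79.77 is under a tariff-rate quota (threshold 3,925 kg). In-quota: 3,925 kg at 2%; over-quota: 6,265 kg at 8.5%.
Pro-rata value split: in-quota = $1,717,830.20 × 3,925/10,190 = $661,676.50; over-quota = $1,717,830.20 − $661,676.50 = $1,056,153.70.
In-quota duty = $661,676.50 × 2% = $13,233.53. Over-quota duty = $1,056,153.70 × 8.5% = $89,773.06.
Line duty = $13,233.53 + $89,773.06 = $103,006.59.
Line 3 (2941.14.63, Drenena, 2,010 kg, $269,058.60):
Base rate for 2941.14.63 is 19% + $3.23/kg.
Additional duty on 2941.14.63 from Drenena: +46.5%. Applied ad valorem rate: 19% + 46.5% = 65.5%.
Duty = $269,058.60 × 65.5% + 2,010 × $3.23 = $182,725.68.
Total = $0.00 + $103,006.59 + $182,725.68 = $285,732.27.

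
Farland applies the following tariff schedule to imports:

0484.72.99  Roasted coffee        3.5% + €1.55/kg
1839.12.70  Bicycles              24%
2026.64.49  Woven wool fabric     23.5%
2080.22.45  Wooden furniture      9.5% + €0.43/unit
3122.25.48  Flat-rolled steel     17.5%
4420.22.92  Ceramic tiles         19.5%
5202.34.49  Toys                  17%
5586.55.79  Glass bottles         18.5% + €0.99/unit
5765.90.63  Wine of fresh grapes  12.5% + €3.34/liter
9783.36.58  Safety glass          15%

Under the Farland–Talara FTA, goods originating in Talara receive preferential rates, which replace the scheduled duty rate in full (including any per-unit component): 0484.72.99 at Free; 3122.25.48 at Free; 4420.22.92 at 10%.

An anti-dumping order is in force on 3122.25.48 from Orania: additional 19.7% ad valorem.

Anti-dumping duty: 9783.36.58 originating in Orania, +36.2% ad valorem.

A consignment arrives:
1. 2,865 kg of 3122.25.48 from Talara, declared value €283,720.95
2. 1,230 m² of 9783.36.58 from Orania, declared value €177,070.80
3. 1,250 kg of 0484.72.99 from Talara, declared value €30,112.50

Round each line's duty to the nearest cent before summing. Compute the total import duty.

€90,660.25

Line 1 (3122.25.48, Talara, 2,865 kg, €283,720.95):
Base rate for 3122.25.48 is 17.5%.
Origin Talara qualifies under the Farland–Talara agreement and 3122.25.48 is covered: preferential rate Free applies instead.
The additional-duty order on 3122.25.48 targets Orania, not Talara; it does not apply.
Duty = €283,720.95 × 0% = €0.00.
Line 2 (9783.36.58, Orania, 1,230 m², €177,070.80):
Base rate for 9783.36.58 is 15%.
Additional duty on 9783.36.58 from Orania: +36.2%. Applied ad valorem rate: 15% + 36.2% = 51.2%.
Duty = €177,070.80 × 51.2% = €90,660.25.
Line 3 (0484.72.99, Talara, 1,250 kg, €30,112.50):
Base rate for 0484.72.99 is 3.5% + €1.55/kg.
Origin Talara qualifies under the Farland–Talara agreement and 0484.72.99 is covered: preferential rate Free applies instead.
Duty = €30,112.50 × 0% = €0.00.
Total = €0.00 + €90,660.25 + €0.00 = €90,660.25.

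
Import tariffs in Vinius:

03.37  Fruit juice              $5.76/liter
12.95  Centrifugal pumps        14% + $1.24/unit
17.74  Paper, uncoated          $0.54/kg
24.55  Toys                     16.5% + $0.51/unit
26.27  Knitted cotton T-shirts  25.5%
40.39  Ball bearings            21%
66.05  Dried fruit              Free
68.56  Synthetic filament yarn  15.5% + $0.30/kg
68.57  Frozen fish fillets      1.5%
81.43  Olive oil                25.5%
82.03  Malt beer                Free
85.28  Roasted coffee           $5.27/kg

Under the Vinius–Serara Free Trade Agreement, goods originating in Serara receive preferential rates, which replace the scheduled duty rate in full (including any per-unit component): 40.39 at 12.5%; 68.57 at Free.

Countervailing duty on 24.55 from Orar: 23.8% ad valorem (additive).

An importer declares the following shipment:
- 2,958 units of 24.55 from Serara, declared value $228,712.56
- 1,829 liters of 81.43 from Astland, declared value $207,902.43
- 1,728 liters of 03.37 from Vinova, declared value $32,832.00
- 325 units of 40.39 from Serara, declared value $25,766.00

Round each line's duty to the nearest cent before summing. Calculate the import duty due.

$105,435.30

Line 1 (24.55, Serara, 2,958 units, $228,712.56):
Base rate for 24.55 is 16.5% + $0.51/unit.
Origin Serara is the FTA partner but 24.55 is not on the preference list; base rate stands.
The additional-duty order on 24.55 targets Orar, not Serara; it does not apply.
Duty = $228,712.56 × 16.5% + 2,958 × $0.51 = $39,246.15.
Line 2 (81.43, Astland, 1,829 liters, $207,902.43):
Base rate for 81.43 is 25.5%.
Duty = $207,902.43 × 25.5% = $53,015.12.
Line 3 (03.37, Vinova, 1,728 liters, $32,832.00):
Base rate for 03.37 is $5.76/liter.
Duty = 1,728 × $5.76 = $9,953.28.
Line 4 (40.39, Serara, 325 units, $25,766.00):
Base rate for 40.39 is 21%.
Origin Serara qualifies under the Vinius–Serara agreement and 40.39 is covered: preferential rate 12.5% applies instead.
Duty = $25,766.00 × 12.5% = $3,220.75.
Total = $39,246.15 + $53,015.12 + $9,953.28 + $3,220.75 = $105,435.30.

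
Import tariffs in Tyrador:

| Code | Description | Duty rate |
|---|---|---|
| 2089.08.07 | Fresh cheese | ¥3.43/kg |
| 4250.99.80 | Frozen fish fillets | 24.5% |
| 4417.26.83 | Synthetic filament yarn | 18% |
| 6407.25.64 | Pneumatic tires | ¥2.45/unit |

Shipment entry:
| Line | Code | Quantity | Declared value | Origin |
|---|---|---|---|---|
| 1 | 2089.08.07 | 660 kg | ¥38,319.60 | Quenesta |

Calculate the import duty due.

¥2,263.80

Line 1 (2089.08.07, Quenesta, 660 kg, ¥38,319.60):
Base rate for 2089.08.07 is ¥3.43/kg.
Duty = 660 × ¥3.43 = ¥2,263.80.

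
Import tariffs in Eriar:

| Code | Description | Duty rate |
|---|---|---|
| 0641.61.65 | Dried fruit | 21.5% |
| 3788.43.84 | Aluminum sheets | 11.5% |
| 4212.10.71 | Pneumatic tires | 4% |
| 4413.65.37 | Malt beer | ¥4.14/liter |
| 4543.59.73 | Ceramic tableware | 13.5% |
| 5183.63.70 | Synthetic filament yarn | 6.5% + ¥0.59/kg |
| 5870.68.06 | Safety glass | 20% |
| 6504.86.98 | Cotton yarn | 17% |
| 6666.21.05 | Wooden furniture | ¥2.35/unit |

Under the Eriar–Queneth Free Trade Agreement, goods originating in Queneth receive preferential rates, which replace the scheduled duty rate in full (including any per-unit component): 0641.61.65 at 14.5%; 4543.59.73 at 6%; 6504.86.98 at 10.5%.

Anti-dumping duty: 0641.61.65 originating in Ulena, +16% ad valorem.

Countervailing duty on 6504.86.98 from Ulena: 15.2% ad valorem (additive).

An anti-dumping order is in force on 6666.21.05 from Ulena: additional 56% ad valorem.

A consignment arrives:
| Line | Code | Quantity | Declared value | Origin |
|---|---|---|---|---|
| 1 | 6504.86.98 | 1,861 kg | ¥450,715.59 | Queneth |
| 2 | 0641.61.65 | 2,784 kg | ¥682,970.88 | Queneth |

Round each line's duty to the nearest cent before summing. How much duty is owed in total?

Line 1 (6504.86.98, Queneth, 1,861 kg, ¥450,715.59):
Base rate for 6504.86.98 is 17%.
Origin Queneth qualifies under the Eriar–Queneth agreement and 6504.86.98 is covered: preferential rate 10.5% applies instead.
The additional-duty order on 6504.86.98 targets Ulena, not Queneth; it does not apply.
Duty = ¥450,715.59 × 10.5% = ¥47,325.14.
Line 2 (0641.61.65, Queneth, 2,784 kg, ¥682,970.88):
Base rate for 0641.61.65 is 21.5%.
Origin Queneth qualifies under the Eriar–Queneth agreement and 0641.61.65 is covered: preferential rate 14.5% applies instead.
The additional-duty order on 0641.61.65 targets Ulena, not Queneth; it does not apply.
Duty = ¥682,970.88 × 14.5% = ¥99,030.78.
Total = ¥47,325.14 + ¥99,030.78 = ¥146,355.92.

¥146,355.92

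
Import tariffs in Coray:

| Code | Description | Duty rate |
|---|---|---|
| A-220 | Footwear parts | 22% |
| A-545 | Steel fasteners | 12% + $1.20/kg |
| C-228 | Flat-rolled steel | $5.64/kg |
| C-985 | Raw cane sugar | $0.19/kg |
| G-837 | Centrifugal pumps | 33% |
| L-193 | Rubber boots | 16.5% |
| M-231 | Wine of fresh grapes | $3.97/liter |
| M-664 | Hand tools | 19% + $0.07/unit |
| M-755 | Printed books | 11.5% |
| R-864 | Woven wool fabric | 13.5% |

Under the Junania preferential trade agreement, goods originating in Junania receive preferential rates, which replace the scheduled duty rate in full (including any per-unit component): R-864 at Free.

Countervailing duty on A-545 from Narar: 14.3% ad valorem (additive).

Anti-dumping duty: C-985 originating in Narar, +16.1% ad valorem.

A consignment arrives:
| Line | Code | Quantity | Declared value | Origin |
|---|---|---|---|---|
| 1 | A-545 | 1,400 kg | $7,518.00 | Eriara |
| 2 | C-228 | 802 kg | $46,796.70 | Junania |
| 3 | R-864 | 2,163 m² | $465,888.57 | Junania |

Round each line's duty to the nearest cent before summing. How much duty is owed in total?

$7,105.44

Line 1 (A-545, Eriara, 1,400 kg, $7,518.00):
Base rate for A-545 is 12% + $1.20/kg.
The additional-duty order on A-545 targets Narar, not Eriara; it does not apply.
Duty = $7,518.00 × 12% + 1,400 × $1.20 = $2,582.16.
Line 2 (C-228, Junania, 802 kg, $46,796.70):
Base rate for C-228 is $5.64/kg.
Origin Junania is the FTA partner but C-228 is not on the preference list; base rate stands.
Duty = 802 × $5.64 = $4,523.28.
Line 3 (R-864, Junania, 2,163 m², $465,888.57):
Base rate for R-864 is 13.5%.
Origin Junania qualifies under the Coray–Junania agreement and R-864 is covered: preferential rate Free applies instead.
Duty = $465,888.57 × 0% = $0.00.
Total = $2,582.16 + $4,523.28 + $0.00 = $7,105.44.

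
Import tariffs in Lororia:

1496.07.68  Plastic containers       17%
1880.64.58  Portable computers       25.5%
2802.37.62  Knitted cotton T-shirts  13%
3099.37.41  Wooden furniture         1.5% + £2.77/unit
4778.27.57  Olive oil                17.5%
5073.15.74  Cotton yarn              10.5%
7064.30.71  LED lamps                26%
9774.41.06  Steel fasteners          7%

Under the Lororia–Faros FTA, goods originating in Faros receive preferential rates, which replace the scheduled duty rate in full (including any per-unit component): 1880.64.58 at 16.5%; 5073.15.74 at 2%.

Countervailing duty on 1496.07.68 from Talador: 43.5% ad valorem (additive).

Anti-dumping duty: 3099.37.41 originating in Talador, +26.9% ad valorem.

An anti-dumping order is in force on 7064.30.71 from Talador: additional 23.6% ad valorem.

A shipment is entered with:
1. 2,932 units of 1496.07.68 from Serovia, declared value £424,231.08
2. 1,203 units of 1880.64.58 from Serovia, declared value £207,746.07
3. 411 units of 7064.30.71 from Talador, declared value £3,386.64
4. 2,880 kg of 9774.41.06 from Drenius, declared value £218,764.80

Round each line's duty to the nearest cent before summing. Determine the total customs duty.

Line 1 (1496.07.68, Serovia, 2,932 units, £424,231.08):
Base rate for 1496.07.68 is 17%.
The additional-duty order on 1496.07.68 targets Talador, not Serovia; it does not apply.
Duty = £424,231.08 × 17% = £72,119.28.
Line 2 (1880.64.58, Serovia, 1,203 units, £207,746.07):
Base rate for 1880.64.58 is 25.5%.
1880.64.58 has an FTA preferential rate, but origin Serovia is not Faros; base rate stands.
Duty = £207,746.07 × 25.5% = £52,975.25.
Line 3 (7064.30.71, Talador, 411 units, £3,386.64):
Base rate for 7064.30.71 is 26%.
Additional duty on 7064.30.71 from Talador: +23.6%. Applied ad valorem rate: 26% + 23.6% = 49.6%.
Duty = £3,386.64 × 49.6% = £1,679.77.
Line 4 (9774.41.06, Drenius, 2,880 kg, £218,764.80):
Base rate for 9774.41.06 is 7%.
Duty = £218,764.80 × 7% = £15,313.54.
Total = £72,119.28 + £52,975.25 + £1,679.77 + £15,313.54 = £142,087.84.

£142,087.84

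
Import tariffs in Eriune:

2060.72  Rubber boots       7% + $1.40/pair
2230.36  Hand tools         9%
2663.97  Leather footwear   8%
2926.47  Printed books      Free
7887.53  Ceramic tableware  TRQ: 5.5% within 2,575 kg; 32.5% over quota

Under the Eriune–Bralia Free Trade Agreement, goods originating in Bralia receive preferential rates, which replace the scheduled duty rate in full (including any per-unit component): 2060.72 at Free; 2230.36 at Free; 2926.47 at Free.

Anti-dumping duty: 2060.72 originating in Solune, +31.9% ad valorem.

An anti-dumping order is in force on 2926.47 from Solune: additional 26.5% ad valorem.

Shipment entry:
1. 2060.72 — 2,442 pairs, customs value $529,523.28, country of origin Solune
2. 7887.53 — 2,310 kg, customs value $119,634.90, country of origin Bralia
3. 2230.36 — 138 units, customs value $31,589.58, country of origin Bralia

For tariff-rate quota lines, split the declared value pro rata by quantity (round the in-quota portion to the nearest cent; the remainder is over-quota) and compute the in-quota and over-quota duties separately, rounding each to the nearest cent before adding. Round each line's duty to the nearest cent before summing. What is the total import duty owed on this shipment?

$215,983.28

Line 1 (2060.72, Solune, 2,442 pairs, $529,523.28):
Base rate for 2060.72 is 7% + $1.40/pair.
2060.72 has an FTA preferential rate, but origin Solune is not Bralia; base rate stands.
Additional duty on 2060.72 from Solune: +31.9%. Applied ad valorem rate: 7% + 31.9% = 38.9%.
Duty = $529,523.28 × 38.9% + 2,442 × $1.40 = $209,403.36.
Line 2 (7887.53, Bralia, 2,310 kg, $119,634.90):
Code 7887.53 is under a tariff-rate quota (threshold 2,575 kg). Quantity 2,310 kg is within the quota, so the in-quota rate 5.5% applies to the full value.
Duty = $119,634.90 × 5.5% = $6,579.92.
Line 3 (2230.36, Bralia, 138 units, $31,589.58):
Base rate for 2230.36 is 9%.
Origin Bralia qualifies under the Eriune–Bralia agreement and 2230.36 is covered: preferential rate Free applies instead.
Duty = $31,589.58 × 0% = $0.00.
Total = $209,403.36 + $6,579.92 + $0.00 = $215,983.28.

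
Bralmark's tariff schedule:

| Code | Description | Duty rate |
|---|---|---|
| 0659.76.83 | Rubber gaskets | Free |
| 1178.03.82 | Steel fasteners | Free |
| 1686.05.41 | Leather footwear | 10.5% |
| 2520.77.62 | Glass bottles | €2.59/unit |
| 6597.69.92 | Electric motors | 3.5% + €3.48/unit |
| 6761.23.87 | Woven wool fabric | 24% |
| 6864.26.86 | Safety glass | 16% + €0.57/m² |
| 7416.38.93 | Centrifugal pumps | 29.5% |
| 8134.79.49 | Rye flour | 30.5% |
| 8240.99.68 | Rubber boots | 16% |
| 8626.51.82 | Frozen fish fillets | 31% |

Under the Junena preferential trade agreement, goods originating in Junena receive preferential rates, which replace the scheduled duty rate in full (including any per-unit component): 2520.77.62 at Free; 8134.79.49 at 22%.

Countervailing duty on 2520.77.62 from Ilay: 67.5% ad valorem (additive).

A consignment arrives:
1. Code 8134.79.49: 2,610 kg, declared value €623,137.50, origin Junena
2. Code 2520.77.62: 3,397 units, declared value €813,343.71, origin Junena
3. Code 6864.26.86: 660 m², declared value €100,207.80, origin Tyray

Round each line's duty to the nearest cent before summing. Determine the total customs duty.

€153,499.70

Line 1 (8134.79.49, Junena, 2,610 kg, €623,137.50):
Base rate for 8134.79.49 is 30.5%.
Origin Junena qualifies under the Bralmark–Junena agreement and 8134.79.49 is covered: preferential rate 22% applies instead.
Duty = €623,137.50 × 22% = €137,090.25.
Line 2 (2520.77.62, Junena, 3,397 units, €813,343.71):
Base rate for 2520.77.62 is €2.59/unit.
Origin Junena qualifies under the Bralmark–Junena agreement and 2520.77.62 is covered: preferential rate Free applies instead.
The additional-duty order on 2520.77.62 targets Ilay, not Junena; it does not apply.
Duty = €813,343.71 × 0% = €0.00.
Line 3 (6864.26.86, Tyray, 660 m², €100,207.80):
Base rate for 6864.26.86 is 16% + €0.57/m².
Duty = €100,207.80 × 16% + 660 × €0.57 = €16,409.45.
Total = €137,090.25 + €0.00 + €16,409.45 = €153,499.70.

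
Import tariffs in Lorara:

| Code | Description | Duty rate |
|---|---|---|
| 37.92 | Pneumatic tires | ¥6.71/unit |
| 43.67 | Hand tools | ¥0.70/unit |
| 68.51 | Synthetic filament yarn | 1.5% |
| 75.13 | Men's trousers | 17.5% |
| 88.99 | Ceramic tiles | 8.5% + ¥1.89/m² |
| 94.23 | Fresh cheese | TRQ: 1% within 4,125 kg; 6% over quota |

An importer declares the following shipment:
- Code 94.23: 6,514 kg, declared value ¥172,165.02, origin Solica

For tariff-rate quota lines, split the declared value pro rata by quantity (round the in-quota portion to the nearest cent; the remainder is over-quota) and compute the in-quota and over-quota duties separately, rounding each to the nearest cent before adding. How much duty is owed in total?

Line 1 (94.23, Solica, 6,514 kg, ¥172,165.02):
Code 94.23 is under a tariff-rate quota (threshold 4,125 kg). In-quota: 4,125 kg at 1%; over-quota: 2,389 kg at 6%.
Pro-rata value split: in-quota = ¥172,165.02 × 4,125/6,514 = ¥109,023.75; over-quota = ¥172,165.02 − ¥109,023.75 = ¥63,141.27.
In-quota duty = ¥109,023.75 × 1% = ¥1,090.24. Over-quota duty = ¥63,141.27 × 6% = ¥3,788.48.
Line duty = ¥1,090.24 + ¥3,788.48 = ¥4,878.72.

¥4,878.72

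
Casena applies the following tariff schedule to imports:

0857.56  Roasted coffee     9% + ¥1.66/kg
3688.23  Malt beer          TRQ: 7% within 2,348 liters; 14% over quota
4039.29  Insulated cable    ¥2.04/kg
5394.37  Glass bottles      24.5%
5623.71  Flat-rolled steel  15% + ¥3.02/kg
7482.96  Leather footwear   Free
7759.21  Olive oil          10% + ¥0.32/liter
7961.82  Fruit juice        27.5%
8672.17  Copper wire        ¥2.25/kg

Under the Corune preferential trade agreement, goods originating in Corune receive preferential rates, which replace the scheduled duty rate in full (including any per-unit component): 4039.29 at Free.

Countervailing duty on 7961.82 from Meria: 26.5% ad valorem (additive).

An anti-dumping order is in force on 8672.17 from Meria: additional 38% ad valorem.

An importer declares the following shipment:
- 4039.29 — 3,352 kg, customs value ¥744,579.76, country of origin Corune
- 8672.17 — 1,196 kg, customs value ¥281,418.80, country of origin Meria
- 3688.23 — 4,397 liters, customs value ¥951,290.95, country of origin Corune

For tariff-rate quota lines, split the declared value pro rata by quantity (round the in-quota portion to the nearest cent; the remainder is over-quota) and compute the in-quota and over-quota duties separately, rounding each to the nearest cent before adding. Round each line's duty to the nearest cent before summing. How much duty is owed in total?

¥207,251.59

Line 1 (4039.29, Corune, 3,352 kg, ¥744,579.76):
Base rate for 4039.29 is ¥2.04/kg.
Origin Corune qualifies under the Casena–Corune agreement and 4039.29 is covered: preferential rate Free applies instead.
Duty = ¥744,579.76 × 0% = ¥0.00.
Line 2 (8672.17, Meria, 1,196 kg, ¥281,418.80):
Base rate for 8672.17 is ¥2.25/kg.
Additional duty on 8672.17 from Meria: +38% ad valorem. Applied ad valorem rate = 38%.
Duty = ¥281,418.80 × 38% + 1,196 × ¥2.25 = ¥109,630.14.
Line 3 (3688.23, Corune, 4,397 liters, ¥951,290.95):
Code 3688.23 is under a tariff-rate quota (threshold 2,348 liters). In-quota: 2,348 liters at 7%; over-quota: 2,049 liters at 14%.
Pro-rata value split: in-quota = ¥951,290.95 × 2,348/4,397 = ¥507,989.80; over-quota = ¥951,290.95 − ¥507,989.80 = ¥443,301.15.
In-quota duty = ¥507,989.80 × 7% = ¥35,559.29. Over-quota duty = ¥443,301.15 × 14% = ¥62,062.16.
Line duty = ¥35,559.29 + ¥62,062.16 = ¥97,621.45.
Total = ¥0.00 + ¥109,630.14 + ¥97,621.45 = ¥207,251.59.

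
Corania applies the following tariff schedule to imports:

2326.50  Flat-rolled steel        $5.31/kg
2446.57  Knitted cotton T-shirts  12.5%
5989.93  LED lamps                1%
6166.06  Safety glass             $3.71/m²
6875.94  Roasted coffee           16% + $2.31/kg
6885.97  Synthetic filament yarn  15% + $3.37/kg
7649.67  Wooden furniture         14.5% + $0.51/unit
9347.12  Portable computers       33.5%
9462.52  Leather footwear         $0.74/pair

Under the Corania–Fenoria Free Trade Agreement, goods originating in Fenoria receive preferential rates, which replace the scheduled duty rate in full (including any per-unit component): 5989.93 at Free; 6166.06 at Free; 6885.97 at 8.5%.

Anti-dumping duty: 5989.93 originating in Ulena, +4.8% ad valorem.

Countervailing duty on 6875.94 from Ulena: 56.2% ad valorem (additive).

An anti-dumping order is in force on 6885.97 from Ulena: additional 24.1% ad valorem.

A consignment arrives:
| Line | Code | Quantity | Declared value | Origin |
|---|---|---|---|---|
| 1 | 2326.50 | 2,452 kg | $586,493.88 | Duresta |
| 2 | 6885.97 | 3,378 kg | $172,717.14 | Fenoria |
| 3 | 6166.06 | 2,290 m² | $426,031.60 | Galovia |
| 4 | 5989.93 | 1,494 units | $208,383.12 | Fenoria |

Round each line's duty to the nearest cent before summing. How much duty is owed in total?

$36,196.98

Line 1 (2326.50, Duresta, 2,452 kg, $586,493.88):
Base rate for 2326.50 is $5.31/kg.
Duty = 2,452 × $5.31 = $13,020.12.
Line 2 (6885.97, Fenoria, 3,378 kg, $172,717.14):
Base rate for 6885.97 is 15% + $3.37/kg.
Origin Fenoria qualifies under the Corania–Fenoria agreement and 6885.97 is covered: preferential rate 8.5% applies instead.
The additional-duty order on 6885.97 targets Ulena, not Fenoria; it does not apply.
Duty = $172,717.14 × 8.5% = $14,680.96.
Line 3 (6166.06, Galovia, 2,290 m², $426,031.60):
Base rate for 6166.06 is $3.71/m².
6166.06 has an FTA preferential rate, but origin Galovia is not Fenoria; base rate stands.
Duty = 2,290 × $3.71 = $8,495.90.
Line 4 (5989.93, Fenoria, 1,494 units, $208,383.12):
Base rate for 5989.93 is 1%.
Origin Fenoria qualifies under the Corania–Fenoria agreement and 5989.93 is covered: preferential rate Free applies instead.
The additional-duty order on 5989.93 targets Ulena, not Fenoria; it does not apply.
Duty = $208,383.12 × 0% = $0.00.
Total = $13,020.12 + $14,680.96 + $8,495.90 + $0.00 = $36,196.98.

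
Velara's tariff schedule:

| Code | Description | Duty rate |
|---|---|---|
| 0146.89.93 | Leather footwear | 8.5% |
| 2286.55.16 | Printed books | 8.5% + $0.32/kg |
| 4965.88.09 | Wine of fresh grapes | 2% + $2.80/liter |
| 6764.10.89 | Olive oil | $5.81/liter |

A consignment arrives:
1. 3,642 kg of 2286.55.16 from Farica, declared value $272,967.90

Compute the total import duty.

$24,367.71

Line 1 (2286.55.16, Farica, 3,642 kg, $272,967.90):
Base rate for 2286.55.16 is 8.5% + $0.32/kg.
Duty = $272,967.90 × 8.5% + 3,642 × $0.32 = $24,367.71.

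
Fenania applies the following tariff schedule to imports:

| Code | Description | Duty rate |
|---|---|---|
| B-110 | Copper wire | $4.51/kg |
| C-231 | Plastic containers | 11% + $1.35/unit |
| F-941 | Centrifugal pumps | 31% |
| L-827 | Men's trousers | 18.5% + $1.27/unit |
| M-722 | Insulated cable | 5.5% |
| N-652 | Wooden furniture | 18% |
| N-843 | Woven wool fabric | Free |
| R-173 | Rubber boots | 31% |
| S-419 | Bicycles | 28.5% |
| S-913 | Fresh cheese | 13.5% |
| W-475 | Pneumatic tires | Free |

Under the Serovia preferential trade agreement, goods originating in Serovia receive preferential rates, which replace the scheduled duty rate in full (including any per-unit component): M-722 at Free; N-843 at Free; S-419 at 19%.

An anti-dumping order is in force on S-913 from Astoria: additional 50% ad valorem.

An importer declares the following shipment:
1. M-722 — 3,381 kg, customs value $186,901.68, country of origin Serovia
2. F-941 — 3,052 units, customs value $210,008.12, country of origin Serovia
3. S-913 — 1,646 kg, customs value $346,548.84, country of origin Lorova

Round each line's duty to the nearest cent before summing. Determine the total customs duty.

$111,886.61

Line 1 (M-722, Serovia, 3,381 kg, $186,901.68):
Base rate for M-722 is 5.5%.
Origin Serovia qualifies under the Fenania–Serovia agreement and M-722 is covered: preferential rate Free applies instead.
Duty = $186,901.68 × 0% = $0.00.
Line 2 (F-941, Serovia, 3,052 units, $210,008.12):
Base rate for F-941 is 31%.
Origin Serovia is the FTA partner but F-941 is not on the preference list; base rate stands.
Duty = $210,008.12 × 31% = $65,102.52.
Line 3 (S-913, Lorova, 1,646 kg, $346,548.84):
Base rate for S-913 is 13.5%.
The additional-duty order on S-913 targets Astoria, not Lorova; it does not apply.
Duty = $346,548.84 × 13.5% = $46,784.09.
Total = $0.00 + $65,102.52 + $46,784.09 = $111,886.61.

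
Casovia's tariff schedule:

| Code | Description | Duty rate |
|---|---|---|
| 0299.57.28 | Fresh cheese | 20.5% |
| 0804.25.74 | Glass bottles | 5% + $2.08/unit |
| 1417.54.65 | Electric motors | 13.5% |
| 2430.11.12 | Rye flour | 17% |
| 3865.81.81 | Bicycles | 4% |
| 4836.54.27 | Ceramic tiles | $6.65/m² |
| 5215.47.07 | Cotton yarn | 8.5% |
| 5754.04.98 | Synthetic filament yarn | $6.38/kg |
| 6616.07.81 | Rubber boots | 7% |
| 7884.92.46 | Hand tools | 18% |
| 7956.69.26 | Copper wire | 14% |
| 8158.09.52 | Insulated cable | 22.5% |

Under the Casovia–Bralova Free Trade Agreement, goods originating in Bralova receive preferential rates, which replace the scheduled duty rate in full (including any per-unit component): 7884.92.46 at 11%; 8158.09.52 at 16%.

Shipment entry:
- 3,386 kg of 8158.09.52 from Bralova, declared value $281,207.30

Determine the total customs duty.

Line 1 (8158.09.52, Bralova, 3,386 kg, $281,207.30):
Base rate for 8158.09.52 is 22.5%.
Origin Bralova qualifies under the Casovia–Bralova agreement and 8158.09.52 is covered: preferential rate 16% applies instead.
Duty = $281,207.30 × 16% = $44,993.17.

$44,993.17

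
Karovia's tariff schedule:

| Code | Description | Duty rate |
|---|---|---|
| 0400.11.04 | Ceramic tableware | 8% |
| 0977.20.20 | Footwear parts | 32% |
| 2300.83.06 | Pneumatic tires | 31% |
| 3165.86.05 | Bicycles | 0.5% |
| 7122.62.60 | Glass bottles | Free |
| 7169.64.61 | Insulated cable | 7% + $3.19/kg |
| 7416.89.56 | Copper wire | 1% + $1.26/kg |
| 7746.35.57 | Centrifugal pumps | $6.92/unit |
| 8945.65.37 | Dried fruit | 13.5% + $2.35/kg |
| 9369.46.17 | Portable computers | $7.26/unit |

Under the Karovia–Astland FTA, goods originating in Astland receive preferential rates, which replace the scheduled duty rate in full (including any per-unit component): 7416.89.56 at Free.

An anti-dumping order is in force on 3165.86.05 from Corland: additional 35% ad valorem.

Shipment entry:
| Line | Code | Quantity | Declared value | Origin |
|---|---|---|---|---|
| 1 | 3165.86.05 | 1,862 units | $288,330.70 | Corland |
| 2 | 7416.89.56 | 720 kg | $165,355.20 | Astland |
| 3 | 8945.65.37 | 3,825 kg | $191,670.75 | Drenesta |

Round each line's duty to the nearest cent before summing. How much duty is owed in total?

Line 1 (3165.86.05, Corland, 1,862 units, $288,330.70):
Base rate for 3165.86.05 is 0.5%.
Additional duty on 3165.86.05 from Corland: +35%. Applied ad valorem rate: 0.5% + 35% = 35.5%.
Duty = $288,330.70 × 35.5% = $102,357.40.
Line 2 (7416.89.56, Astland, 720 kg, $165,355.20):
Base rate for 7416.89.56 is 1% + $1.26/kg.
Origin Astland qualifies under the Karovia–Astland agreement and 7416.89.56 is covered: preferential rate Free applies instead.
Duty = $165,355.20 × 0% = $0.00.
Line 3 (8945.65.37, Drenesta, 3,825 kg, $191,670.75):
Base rate for 8945.65.37 is 13.5% + $2.35/kg.
Duty = $191,670.75 × 13.5% + 3,825 × $2.35 = $34,864.30.
Total = $102,357.40 + $0.00 + $34,864.30 = $137,221.70.

$137,221.70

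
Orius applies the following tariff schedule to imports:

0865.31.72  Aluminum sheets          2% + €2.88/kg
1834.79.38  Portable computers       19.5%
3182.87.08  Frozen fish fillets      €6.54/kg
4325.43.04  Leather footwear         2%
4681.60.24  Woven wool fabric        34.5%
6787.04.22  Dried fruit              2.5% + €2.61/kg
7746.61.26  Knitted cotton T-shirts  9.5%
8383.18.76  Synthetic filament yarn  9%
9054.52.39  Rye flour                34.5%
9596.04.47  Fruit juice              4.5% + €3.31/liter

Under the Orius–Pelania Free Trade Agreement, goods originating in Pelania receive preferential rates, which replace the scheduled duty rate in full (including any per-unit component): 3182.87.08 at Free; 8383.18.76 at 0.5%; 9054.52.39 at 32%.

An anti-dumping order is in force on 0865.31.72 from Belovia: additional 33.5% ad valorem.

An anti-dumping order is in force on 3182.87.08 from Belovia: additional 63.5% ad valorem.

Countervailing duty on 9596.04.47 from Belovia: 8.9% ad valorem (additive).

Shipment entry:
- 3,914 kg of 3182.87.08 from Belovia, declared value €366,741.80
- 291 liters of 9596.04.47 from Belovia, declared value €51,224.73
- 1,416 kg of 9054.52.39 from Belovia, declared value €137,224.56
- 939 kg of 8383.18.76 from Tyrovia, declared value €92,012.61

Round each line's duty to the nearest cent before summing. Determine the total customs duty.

€321,929.52

Line 1 (3182.87.08, Belovia, 3,914 kg, €366,741.80):
Base rate for 3182.87.08 is €6.54/kg.
3182.87.08 has an FTA preferential rate, but origin Belovia is not Pelania; base rate stands.
Additional duty on 3182.87.08 from Belovia: +63.5% ad valorem. Applied ad valorem rate = 63.5%.
Duty = €366,741.80 × 63.5% + 3,914 × €6.54 = €258,478.60.
Line 2 (9596.04.47, Belovia, 291 liters, €51,224.73):
Base rate for 9596.04.47 is 4.5% + €3.31/liter.
Additional duty on 9596.04.47 from Belovia: +8.9%. Applied ad valorem rate: 4.5% + 8.9% = 13.4%.
Duty = €51,224.73 × 13.4% + 291 × €3.31 = €7,827.32.
Line 3 (9054.52.39, Belovia, 1,416 kg, €137,224.56):
Base rate for 9054.52.39 is 34.5%.
9054.52.39 has an FTA preferential rate, but origin Belovia is not Pelania; base rate stands.
Duty = €137,224.56 × 34.5% = €47,342.47.
Line 4 (8383.18.76, Tyrovia, 939 kg, €92,012.61):
Base rate for 8383.18.76 is 9%.
8383.18.76 has an FTA preferential rate, but origin Tyrovia is not Pelania; base rate stands.
Duty = €92,012.61 × 9% = €8,281.13.
Total = €258,478.60 + €7,827.32 + €47,342.47 + €8,281.13 = €321,929.52.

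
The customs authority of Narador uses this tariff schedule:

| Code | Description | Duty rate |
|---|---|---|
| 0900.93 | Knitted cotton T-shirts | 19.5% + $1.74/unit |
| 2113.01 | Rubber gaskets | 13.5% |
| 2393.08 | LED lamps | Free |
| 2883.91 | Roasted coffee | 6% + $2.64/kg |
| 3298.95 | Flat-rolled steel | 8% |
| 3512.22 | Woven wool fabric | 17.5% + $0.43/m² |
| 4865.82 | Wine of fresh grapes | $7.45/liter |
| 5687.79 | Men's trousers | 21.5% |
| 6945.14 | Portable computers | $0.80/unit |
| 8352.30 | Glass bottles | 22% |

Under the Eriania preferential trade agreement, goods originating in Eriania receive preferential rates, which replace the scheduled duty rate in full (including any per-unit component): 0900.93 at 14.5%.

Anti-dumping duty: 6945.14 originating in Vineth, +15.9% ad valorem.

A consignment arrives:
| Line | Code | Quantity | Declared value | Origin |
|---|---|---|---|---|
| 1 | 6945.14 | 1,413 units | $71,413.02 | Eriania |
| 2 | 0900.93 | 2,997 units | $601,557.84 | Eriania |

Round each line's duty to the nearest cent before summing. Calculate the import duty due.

Line 1 (6945.14, Eriania, 1,413 units, $71,413.02):
Base rate for 6945.14 is $0.80/unit.
Origin Eriania is the FTA partner but 6945.14 is not on the preference list; base rate stands.
The additional-duty order on 6945.14 targets Vineth, not Eriania; it does not apply.
Duty = 1,413 × $0.80 = $1,130.40.
Line 2 (0900.93, Eriania, 2,997 units, $601,557.84):
Base rate for 0900.93 is 19.5% + $1.74/unit.
Origin Eriania qualifies under the Narador–Eriania agreement and 0900.93 is covered: preferential rate 14.5% applies instead.
Duty = $601,557.84 × 14.5% = $87,225.89.
Total = $1,130.40 + $87,225.89 = $88,356.29.

$88,356.29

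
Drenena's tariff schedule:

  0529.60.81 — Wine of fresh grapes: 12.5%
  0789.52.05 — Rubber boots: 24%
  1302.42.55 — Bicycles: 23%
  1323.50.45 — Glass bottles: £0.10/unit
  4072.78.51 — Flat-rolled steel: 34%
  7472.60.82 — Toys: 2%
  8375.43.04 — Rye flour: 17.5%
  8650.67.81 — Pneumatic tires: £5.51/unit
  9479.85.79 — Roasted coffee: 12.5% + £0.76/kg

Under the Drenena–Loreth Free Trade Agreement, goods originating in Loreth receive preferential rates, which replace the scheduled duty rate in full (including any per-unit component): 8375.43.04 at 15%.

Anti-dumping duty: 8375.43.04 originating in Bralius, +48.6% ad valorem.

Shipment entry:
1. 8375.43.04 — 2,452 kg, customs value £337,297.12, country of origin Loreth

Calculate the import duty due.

Line 1 (8375.43.04, Loreth, 2,452 kg, £337,297.12):
Base rate for 8375.43.04 is 17.5%.
Origin Loreth qualifies under the Drenena–Loreth agreement and 8375.43.04 is covered: preferential rate 15% applies instead.
The additional-duty order on 8375.43.04 targets Bralius, not Loreth; it does not apply.
Duty = £337,297.12 × 15% = £50,594.57.

£50,594.57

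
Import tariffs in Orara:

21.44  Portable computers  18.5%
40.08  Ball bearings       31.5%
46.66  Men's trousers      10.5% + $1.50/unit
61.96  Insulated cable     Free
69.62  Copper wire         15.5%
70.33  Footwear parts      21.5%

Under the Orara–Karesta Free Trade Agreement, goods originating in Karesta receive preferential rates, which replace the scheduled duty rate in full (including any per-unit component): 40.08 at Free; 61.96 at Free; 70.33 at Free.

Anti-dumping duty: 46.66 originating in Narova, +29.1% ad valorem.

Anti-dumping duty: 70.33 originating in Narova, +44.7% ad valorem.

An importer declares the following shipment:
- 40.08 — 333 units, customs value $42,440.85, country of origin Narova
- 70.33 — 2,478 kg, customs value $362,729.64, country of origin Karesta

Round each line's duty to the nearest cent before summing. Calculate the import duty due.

Line 1 (40.08, Narova, 333 units, $42,440.85):
Base rate for 40.08 is 31.5%.
40.08 has an FTA preferential rate, but origin Narova is not Karesta; base rate stands.
Duty = $42,440.85 × 31.5% = $13,368.87.
Line 2 (70.33, Karesta, 2,478 kg, $362,729.64):
Base rate for 70.33 is 21.5%.
Origin Karesta qualifies under the Orara–Karesta agreement and 70.33 is covered: preferential rate Free applies instead.
The additional-duty order on 70.33 targets Narova, not Karesta; it does not apply.
Duty = $362,729.64 × 0% = $0.00.
Total = $13,368.87 + $0.00 = $13,368.87.

$13,368.87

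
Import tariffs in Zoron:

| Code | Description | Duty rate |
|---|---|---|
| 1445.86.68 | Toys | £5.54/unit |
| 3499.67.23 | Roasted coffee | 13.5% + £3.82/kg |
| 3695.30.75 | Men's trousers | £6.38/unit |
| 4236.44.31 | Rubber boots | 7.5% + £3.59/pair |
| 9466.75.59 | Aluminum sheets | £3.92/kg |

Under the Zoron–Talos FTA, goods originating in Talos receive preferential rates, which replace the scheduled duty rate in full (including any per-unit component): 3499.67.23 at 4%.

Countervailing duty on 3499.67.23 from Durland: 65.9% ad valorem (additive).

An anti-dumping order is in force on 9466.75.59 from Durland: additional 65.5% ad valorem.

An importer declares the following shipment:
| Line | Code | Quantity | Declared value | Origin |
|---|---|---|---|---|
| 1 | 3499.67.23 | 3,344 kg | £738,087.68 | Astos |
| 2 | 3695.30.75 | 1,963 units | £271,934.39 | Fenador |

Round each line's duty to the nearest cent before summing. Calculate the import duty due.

Line 1 (3499.67.23, Astos, 3,344 kg, £738,087.68):
Base rate for 3499.67.23 is 13.5% + £3.82/kg.
3499.67.23 has an FTA preferential rate, but origin Astos is not Talos; base rate stands.
The additional-duty order on 3499.67.23 targets Durland, not Astos; it does not apply.
Duty = £738,087.68 × 13.5% + 3,344 × £3.82 = £112,415.92.
Line 2 (3695.30.75, Fenador, 1,963 units, £271,934.39):
Base rate for 3695.30.75 is £6.38/unit.
Duty = 1,963 × £6.38 = £12,523.94.
Total = £112,415.92 + £12,523.94 = £124,939.86.

£124,939.86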